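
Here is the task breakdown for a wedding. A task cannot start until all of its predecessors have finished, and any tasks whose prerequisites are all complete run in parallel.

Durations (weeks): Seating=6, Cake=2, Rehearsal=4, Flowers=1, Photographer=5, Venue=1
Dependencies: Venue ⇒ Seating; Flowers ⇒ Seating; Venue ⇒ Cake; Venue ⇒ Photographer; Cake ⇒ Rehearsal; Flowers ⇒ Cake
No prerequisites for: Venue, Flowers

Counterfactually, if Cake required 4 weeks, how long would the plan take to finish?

9

Critical path before the change: Venue→Cake→Rehearsal = 1+2+4 = 7 giving 7 weeks.
Since Cake is critical, the +2 change carries straight to that chain (now 9 weeks).
The critical path is still Venue→Cake→Rehearsal; finish is now 9 weeks.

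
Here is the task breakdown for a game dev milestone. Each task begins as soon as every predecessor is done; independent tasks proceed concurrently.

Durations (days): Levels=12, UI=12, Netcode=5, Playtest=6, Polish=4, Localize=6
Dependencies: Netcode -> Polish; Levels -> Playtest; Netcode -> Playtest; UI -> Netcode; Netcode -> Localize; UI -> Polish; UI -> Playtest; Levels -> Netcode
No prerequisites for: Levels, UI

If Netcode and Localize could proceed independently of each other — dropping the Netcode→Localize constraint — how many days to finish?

Before: longest chain Levels→Netcode→Playtest = 12+5+6 = 23, finish 23.
Without Netcode→Localize, Localize's earliest start moves from 17 to 0.
After: Levels→Netcode→Playtest = 12+5+6 = 23 → 23 days.

23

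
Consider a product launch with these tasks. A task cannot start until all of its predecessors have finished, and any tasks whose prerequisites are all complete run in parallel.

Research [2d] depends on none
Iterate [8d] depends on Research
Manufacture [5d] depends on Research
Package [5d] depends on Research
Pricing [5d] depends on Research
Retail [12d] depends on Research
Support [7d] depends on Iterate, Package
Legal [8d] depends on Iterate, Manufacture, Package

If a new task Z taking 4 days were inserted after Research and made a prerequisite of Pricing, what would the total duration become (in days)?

Originally the job takes 18 days.
With Z inserted, Pricing now waits for max(Research, Z).
New critical path: Research→Iterate→Legal = 2+8+8 = 18 ⇒ 18 days.

18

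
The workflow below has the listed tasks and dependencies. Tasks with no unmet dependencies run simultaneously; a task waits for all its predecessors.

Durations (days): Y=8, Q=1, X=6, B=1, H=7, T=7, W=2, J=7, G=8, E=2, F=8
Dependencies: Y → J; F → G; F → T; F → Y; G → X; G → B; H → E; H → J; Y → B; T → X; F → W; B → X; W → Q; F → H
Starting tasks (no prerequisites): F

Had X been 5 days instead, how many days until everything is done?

Critical path before the change: F→G→B→X = 8+8+1+6 = 23 giving 23 days.
X is on the critical path; changing it to 5 makes that path 22 days.
The binding chain switches to F→Y→J = 8+8+7 = 23; finish 23 days.

23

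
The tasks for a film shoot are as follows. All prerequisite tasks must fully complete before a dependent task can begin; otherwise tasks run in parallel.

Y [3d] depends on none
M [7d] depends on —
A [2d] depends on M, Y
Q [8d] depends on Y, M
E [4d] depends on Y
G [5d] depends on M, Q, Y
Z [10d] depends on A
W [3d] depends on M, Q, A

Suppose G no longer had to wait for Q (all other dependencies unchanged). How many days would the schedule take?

19

With the dependency in place, M→Q→G = 7+8+5 = 20 sets the finish at 20 days.
Without Q→G, G's earliest start moves from 15 to 7.
The longest chain is now M→A→Z = 7+2+10 = 19, so the schedule takes 19 days.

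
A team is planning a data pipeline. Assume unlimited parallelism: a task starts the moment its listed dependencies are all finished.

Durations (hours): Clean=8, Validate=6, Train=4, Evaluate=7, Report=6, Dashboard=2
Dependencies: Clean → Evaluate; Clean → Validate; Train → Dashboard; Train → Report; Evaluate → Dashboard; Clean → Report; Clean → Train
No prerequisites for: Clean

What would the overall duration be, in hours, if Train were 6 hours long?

Critical path before the change: Clean→Train→Report = 8+4+6 = 18 giving 18 hours.
Train lies on that path, so at 6 hours the path becomes 20 hours.
That remains the longest chain; total 20 hours.

20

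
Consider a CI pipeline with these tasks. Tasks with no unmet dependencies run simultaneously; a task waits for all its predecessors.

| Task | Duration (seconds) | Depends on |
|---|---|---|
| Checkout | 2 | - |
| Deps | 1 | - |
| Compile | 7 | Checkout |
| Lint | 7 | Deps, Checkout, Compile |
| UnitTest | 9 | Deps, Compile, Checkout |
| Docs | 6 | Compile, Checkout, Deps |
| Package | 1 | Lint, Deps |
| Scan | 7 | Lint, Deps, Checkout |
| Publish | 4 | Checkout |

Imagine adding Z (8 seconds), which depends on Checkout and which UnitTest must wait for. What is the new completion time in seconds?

23

Originally the project takes 23 seconds.
With Z inserted, UnitTest now waits for max(Deps, Compile, Checkout, Z).
New critical path: Checkout→Compile→Lint→Scan = 2+7+7+7 = 23 ⇒ 23 seconds.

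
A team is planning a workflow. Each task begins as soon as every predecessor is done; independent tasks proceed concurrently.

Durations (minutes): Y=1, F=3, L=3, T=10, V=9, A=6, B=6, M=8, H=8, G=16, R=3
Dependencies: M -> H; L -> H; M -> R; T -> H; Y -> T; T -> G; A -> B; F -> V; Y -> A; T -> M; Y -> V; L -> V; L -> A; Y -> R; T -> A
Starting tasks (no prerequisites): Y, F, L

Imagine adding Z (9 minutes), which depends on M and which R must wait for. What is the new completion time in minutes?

Originally the workflow takes 27 minutes.
With Z inserted, R now waits for max(M, Y, Z).
New critical path: Y→T→M→Z→R = 1+10+8+9+3 = 31 ⇒ 31 minutes.

31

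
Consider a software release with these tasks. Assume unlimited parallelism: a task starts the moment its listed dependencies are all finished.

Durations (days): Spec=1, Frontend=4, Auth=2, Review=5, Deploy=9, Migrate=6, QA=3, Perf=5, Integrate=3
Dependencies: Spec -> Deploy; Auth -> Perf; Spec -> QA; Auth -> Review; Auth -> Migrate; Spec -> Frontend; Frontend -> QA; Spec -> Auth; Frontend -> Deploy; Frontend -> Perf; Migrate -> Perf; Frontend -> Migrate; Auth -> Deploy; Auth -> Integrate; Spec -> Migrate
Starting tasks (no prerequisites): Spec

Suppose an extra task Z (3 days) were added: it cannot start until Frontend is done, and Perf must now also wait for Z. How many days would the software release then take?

16

Originally the software release takes 16 days.
With Z inserted, Perf now waits for max(Auth, Migrate, Frontend, Z).
New critical path: Spec→Frontend→Migrate→Perf = 1+4+6+5 = 16 ⇒ 16 days.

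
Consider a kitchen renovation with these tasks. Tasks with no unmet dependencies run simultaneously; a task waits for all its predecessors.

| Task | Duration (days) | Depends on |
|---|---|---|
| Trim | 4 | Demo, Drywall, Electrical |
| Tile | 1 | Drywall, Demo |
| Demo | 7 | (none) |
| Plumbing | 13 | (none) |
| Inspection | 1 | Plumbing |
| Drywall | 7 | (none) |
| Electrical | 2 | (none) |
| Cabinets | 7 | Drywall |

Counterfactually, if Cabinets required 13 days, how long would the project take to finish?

As given, the longest chain is Drywall→Cabinets = 7+7 = 14, so the finish is 14 days.
Cabinets lies on that path, so at 13 days the path becomes 20 days.
The critical path is still Drywall→Cabinets; finish is now 20 days.

20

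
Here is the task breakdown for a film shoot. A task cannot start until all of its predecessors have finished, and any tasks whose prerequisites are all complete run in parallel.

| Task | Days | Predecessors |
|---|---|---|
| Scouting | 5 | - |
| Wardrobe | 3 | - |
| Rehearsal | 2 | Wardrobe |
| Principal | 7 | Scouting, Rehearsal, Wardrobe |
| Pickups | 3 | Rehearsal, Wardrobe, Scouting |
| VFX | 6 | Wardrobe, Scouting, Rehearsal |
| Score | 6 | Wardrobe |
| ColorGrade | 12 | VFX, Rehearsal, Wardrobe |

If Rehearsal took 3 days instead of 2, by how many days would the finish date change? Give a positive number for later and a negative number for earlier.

1

The binding path is Wardrobe→Rehearsal→VFX→ColorGrade = 3+2+6+12 = 23; finish at 23 days.
Rehearsal lies on that path, so at 3 days the path becomes 24 days.
No other chain overtakes it, so the finish is 24 days.
Change in finish: 24 − 23 = +1 days.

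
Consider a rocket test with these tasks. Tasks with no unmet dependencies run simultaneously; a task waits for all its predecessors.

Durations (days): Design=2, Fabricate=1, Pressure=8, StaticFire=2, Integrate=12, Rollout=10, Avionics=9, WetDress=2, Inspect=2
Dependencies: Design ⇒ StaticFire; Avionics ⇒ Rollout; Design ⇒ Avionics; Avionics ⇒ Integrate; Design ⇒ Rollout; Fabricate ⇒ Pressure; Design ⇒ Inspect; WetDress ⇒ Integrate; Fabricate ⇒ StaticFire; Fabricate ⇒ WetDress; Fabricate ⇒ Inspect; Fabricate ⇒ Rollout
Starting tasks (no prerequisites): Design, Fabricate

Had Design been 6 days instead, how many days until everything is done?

27

Baseline: Design→Avionics→Integrate = 2+9+12 = 23 → 23 days.
Design is on the critical path; changing it to 6 makes that path 27 days.
That remains the longest chain; total 27 days.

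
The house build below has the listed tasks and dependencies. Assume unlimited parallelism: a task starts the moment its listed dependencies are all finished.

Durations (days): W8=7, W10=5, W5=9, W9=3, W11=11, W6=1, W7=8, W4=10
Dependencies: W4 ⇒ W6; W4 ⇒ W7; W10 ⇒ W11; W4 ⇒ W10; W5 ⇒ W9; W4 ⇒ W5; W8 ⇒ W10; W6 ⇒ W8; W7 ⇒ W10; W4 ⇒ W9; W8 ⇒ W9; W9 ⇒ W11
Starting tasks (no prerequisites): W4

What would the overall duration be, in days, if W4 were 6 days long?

30

Critical path before the change: W4→W6→W8→W10→W11 = 10+1+7+5+11 = 34 giving 34 days.
Since W4 is critical, the -4 change carries straight to that chain (now 30 days).
No other chain overtakes it, so the finish is 30 days.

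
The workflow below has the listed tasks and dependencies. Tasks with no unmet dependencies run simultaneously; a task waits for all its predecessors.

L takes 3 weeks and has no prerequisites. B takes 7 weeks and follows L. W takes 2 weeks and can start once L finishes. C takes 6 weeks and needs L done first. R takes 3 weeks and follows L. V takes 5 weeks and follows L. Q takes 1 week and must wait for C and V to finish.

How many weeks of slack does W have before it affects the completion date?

L→B = 3+7 = 10 sets the makespan at 10 weeks.
The longest chain containing W totals 5 weeks.
So W can slip 10 − 5 = 5 weeks.

5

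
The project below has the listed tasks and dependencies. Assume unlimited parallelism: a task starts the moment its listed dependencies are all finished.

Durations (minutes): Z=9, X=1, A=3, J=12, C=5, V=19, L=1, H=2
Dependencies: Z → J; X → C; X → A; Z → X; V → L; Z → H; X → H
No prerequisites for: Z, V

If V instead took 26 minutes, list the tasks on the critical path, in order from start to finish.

As given, the longest chain is Z→J = 9+12 = 21, so the finish is 21 minutes.
V is off the critical path — its longest chain is 20 minutes, giving 1 of slack.
The binding chain switches to V→L = 26+1 = 27; finish 27 minutes.

V, L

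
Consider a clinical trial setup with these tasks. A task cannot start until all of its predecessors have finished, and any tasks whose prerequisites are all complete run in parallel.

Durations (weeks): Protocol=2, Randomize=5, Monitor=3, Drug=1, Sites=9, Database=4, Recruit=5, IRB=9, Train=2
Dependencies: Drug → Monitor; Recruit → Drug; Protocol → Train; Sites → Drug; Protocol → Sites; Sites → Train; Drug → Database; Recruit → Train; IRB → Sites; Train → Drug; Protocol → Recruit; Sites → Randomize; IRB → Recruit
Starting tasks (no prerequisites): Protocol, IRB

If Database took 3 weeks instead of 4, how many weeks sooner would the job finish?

1

The binding path is IRB→Sites→Train→Drug→Database = 9+9+2+1+4 = 25; finish at 25 weeks.
Database lies on that path, so at 3 weeks the path becomes 24 weeks.
The critical path is still IRB→Sites→Train→Drug→Database; finish is now 24 weeks.
Change in finish: 24 − 25 = -1 weeks.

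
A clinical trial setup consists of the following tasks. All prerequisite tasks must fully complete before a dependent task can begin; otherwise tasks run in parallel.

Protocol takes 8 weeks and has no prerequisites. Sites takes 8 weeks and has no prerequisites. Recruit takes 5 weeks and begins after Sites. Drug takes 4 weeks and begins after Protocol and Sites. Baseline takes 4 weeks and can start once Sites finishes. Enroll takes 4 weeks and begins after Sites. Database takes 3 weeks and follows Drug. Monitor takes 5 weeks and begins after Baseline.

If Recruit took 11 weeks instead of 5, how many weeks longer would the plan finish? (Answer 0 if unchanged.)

2

The binding path is Sites→Baseline→Monitor = 8+4+5 = 17; finish at 17 weeks.
Recruit has 4 weeks of float (longest path through it is 13).
New critical path: Sites→Recruit = 8+11 = 19 ⇒ 19 weeks.
Change in finish: 19 − 17 = +2 weeks.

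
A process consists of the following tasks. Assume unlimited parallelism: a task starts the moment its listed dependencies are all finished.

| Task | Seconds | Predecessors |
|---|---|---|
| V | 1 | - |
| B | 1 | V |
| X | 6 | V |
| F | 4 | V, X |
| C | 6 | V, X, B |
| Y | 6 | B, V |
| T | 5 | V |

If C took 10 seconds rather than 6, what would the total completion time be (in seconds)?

Actual critical path: V→X→C = 1+6+6 = 13 ⇒ 13 seconds.
C is on the critical path; changing it to 10 makes that path 17 seconds.
No other chain overtakes it, so the finish is 17 seconds.

17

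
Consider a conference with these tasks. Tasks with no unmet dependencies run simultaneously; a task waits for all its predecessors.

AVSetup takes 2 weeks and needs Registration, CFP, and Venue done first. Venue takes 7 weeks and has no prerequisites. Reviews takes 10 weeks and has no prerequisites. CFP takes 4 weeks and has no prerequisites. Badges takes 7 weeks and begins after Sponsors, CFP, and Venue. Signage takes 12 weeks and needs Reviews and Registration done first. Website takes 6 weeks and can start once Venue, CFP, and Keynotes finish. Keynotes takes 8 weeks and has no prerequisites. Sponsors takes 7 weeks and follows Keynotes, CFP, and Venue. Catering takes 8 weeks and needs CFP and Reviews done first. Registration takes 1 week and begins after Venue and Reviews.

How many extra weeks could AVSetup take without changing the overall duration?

10

Critical path: Reviews→Registration→Signage = 10+1+12 = 23, so the finish is 23 weeks.
AVSetup finishes as early as 13 and must finish by 23.
So AVSetup can slip 23 − 13 = 10 weeks.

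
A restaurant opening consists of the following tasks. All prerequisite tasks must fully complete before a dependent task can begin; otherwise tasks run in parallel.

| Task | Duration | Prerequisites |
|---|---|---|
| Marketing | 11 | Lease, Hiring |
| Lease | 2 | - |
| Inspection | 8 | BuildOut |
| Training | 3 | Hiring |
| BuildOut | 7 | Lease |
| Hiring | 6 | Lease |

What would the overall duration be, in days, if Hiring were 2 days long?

17

As given, the longest chain is Lease→Hiring→Marketing = 2+6+11 = 19, so the finish is 19 days.
Hiring is on the critical path; changing it to 2 makes that path 15 days.
The binding chain switches to Lease→BuildOut→Inspection = 2+7+8 = 17; finish 17 days.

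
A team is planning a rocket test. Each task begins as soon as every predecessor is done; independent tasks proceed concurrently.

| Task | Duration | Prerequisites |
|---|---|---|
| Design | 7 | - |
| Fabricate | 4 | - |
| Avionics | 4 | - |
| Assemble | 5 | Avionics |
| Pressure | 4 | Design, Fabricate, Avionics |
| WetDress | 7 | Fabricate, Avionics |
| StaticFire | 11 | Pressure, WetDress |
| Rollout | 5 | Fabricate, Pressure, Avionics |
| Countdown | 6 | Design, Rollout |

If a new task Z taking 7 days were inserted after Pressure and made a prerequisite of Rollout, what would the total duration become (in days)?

Originally the rocket test takes 22 days.
With Z inserted, Rollout now waits for max(Fabricate, Pressure, Avionics, Z).
New critical path: Design→Pressure→Z→Rollout→Countdown = 7+4+7+5+6 = 29 ⇒ 29 days.

29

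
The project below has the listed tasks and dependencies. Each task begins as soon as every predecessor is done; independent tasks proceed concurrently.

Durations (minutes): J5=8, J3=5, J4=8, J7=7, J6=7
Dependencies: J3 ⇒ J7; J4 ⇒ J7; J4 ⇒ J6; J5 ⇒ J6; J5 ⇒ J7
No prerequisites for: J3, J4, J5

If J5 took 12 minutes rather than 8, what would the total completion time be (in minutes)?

As given, the longest chain is J5→J6 = 8+7 = 15, so the finish is 15 minutes.
J5 lies on that path, so at 12 minutes the path becomes 19 minutes.
No other chain overtakes it, so the finish is 19 minutes.

19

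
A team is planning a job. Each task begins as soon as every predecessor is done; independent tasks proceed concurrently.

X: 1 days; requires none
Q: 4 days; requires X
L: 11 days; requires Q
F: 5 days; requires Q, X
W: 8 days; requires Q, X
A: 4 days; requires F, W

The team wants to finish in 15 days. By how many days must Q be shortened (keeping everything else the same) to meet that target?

2

Current finish: 17 days; target: 15.
Q is on every critical path, so each day cut from Q cuts the finish by one (this holds down to a finish of 14).
Need 17 − 15 = 2 days off Q → Q becomes 2 days, finish becomes 15.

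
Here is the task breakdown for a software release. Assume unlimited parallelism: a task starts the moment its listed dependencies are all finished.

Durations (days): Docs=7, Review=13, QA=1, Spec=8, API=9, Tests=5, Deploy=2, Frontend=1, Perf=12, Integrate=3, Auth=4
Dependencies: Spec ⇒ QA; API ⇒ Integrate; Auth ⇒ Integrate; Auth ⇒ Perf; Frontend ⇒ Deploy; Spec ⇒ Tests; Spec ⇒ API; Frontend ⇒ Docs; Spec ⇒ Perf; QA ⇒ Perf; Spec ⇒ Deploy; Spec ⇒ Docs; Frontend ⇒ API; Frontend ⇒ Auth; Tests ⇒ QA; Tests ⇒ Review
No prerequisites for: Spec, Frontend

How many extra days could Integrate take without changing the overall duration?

Spec→Tests→Review = 8+5+13 = 26 sets the makespan at 26 days.
Longest path through Integrate: 20 days (earliest finish 20, latest finish 26).
Slack of Integrate = 23 − 17 = 6 days.

6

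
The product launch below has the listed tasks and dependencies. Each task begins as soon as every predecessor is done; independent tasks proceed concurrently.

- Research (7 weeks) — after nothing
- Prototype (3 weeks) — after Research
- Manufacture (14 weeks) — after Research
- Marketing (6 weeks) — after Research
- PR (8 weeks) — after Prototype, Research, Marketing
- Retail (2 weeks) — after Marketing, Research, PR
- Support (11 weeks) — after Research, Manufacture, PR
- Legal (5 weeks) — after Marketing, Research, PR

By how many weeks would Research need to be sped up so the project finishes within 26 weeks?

Current finish: 32 weeks; target: 26.
Research is on every critical path, so each week cut from Research cuts the finish by one (this holds down to a finish of 26).
Need 32 − 26 = 6 weeks off Research → Research becomes 1 week, finish becomes 26.

6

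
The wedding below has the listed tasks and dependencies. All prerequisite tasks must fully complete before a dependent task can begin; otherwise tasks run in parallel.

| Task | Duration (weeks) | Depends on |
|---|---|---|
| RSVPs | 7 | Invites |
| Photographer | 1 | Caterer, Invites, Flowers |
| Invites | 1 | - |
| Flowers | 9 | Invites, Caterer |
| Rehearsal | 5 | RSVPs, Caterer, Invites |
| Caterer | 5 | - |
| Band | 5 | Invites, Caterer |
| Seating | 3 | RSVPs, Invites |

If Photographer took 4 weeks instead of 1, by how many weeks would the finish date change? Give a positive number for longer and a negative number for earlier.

3

Critical path before the change: Caterer→Flowers→Photographer = 5+9+1 = 15 giving 15 weeks.
Photographer lies on that path, so at 4 weeks the path becomes 18 weeks.
The critical path is still Caterer→Flowers→Photographer; finish is now 18 weeks.
Change in finish: 18 − 15 = +3 weeks.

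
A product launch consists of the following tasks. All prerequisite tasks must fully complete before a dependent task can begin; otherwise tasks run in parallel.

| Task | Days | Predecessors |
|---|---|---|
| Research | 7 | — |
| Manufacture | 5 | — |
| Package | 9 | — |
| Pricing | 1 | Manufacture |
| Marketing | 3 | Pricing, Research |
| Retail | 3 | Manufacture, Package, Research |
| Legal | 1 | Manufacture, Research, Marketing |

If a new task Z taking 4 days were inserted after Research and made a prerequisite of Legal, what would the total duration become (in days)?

12

Originally the product launch takes 12 days.
With Z inserted, Legal now waits for max(Manufacture, Research, Marketing, Z).
New critical path: Research→Z→Legal = 7+4+1 = 12 ⇒ 12 days.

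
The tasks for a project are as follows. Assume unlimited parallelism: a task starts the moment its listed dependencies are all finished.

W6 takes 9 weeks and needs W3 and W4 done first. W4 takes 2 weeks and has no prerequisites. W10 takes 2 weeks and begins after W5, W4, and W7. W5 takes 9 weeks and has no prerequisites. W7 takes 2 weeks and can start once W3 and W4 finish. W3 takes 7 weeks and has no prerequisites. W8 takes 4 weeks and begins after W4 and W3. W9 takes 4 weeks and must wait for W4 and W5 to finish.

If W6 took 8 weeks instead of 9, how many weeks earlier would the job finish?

Baseline: W3→W6 = 7+9 = 16 → 16 weeks.
W6 lies on that path, so at 8 weeks the path becomes 15 weeks.
That remains the longest chain; total 15 weeks.
Change in finish: 15 − 16 = -1 weeks.

1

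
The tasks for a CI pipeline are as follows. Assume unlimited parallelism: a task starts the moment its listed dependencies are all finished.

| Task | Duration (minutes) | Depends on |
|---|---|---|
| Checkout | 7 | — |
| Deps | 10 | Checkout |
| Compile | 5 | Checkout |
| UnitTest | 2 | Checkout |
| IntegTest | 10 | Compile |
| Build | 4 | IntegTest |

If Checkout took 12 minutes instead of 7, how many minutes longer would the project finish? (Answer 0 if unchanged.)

5

Critical path before the change: Checkout→Compile→IntegTest→Build = 7+5+10+4 = 26 giving 26 minutes.
Since Checkout is critical, the +5 change carries straight to that chain (now 31 minutes).
The critical path is still Checkout→Compile→IntegTest→Build; finish is now 31 minutes.
Change in finish: 31 − 26 = +5 minutes.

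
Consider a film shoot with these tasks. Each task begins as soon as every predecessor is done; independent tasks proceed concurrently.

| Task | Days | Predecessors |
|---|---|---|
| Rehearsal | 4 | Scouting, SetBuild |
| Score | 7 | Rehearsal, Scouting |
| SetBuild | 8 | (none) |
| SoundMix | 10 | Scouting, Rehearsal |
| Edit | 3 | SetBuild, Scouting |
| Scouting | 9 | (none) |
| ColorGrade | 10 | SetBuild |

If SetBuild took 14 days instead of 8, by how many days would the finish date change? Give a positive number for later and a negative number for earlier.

Baseline: Scouting→Rehearsal→SoundMix = 9+4+10 = 23 → 23 days.
SetBuild has 1 day of float (longest path through it is 22).
New critical path: SetBuild→Rehearsal→SoundMix = 14+4+10 = 28 ⇒ 28 days.
Change in finish: 28 − 23 = +5 days.

5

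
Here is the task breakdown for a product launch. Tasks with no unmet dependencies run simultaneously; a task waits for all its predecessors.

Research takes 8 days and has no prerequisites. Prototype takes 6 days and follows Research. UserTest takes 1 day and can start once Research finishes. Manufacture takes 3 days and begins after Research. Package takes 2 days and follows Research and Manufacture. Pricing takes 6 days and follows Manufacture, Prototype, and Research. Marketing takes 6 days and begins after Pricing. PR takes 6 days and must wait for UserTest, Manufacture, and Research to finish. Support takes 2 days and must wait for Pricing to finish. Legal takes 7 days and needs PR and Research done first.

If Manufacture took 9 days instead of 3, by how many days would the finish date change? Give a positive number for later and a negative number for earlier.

Actual critical path: Research→Prototype→Pricing→Marketing = 8+6+6+6 = 26 ⇒ 26 days.
The longest path through Manufacture is only 24 days, so Manufacture has float 2.
Now Research→Manufacture→PR→Legal = 8+9+6+7 = 30 is longest, so the finish becomes 30 days.
Change in finish: 30 − 26 = +4 days.

4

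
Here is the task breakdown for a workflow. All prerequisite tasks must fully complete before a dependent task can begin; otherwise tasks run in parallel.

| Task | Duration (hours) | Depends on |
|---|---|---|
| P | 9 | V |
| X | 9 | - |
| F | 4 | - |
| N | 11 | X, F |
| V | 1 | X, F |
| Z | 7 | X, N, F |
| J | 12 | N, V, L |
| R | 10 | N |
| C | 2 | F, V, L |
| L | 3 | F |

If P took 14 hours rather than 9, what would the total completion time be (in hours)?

32

The binding path is X→N→J = 9+11+12 = 32; finish at 32 hours.
The longest path through P is only 19 hours, so P has float 13.
The critical path is still X→N→J; finish is now 32 hours.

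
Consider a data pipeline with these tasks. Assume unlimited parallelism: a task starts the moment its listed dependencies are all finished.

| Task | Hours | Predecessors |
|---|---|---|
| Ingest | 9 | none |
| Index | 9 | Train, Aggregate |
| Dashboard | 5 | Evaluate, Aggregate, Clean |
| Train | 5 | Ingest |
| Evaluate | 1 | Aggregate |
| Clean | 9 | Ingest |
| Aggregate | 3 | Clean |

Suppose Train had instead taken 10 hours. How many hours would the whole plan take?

Actual critical path: Ingest→Clean→Aggregate→Index = 9+9+3+9 = 30 ⇒ 30 hours.
Train is off the critical path — its longest chain is 23 hours, giving 7 of slack.
The critical path is still Ingest→Clean→Aggregate→Index; finish is now 30 hours.

30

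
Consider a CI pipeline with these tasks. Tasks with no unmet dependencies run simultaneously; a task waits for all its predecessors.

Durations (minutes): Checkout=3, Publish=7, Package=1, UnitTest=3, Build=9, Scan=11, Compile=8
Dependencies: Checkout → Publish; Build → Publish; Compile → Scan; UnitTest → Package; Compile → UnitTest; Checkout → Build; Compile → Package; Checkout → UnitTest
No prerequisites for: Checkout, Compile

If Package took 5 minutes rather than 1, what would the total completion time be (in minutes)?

The binding path is Checkout→Build→Publish = 3+9+7 = 19; finish at 19 minutes.
The longest path through Package is only 12 minutes, so Package has float 7.
That remains the longest chain; total 19 minutes.

19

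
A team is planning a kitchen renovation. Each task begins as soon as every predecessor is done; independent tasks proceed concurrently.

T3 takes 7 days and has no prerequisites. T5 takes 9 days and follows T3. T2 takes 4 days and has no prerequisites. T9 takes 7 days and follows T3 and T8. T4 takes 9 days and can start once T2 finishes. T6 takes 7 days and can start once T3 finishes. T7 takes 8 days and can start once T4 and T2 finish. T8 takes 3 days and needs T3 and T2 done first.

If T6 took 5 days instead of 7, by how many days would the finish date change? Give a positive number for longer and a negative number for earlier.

As given, the longest chain is T2→T4→T7 = 4+9+8 = 21, so the finish is 21 days.
T6 has 7 days of float (longest path through it is 14).
The critical path is still T2→T4→T7; finish is now 21 days.
Change in finish: 21 − 21 = +0 days.

0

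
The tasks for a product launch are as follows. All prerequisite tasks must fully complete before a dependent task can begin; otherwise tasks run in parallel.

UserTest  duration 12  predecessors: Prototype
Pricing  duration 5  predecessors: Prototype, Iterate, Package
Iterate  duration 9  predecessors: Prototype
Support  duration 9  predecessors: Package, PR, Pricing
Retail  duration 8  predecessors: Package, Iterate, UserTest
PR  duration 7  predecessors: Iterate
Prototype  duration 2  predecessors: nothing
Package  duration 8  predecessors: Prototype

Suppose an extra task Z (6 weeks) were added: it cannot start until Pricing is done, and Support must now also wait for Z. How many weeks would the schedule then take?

Originally the schedule takes 27 weeks.
With Z inserted, Support now waits for max(Package, PR, Pricing, Z).
New critical path: Prototype→Iterate→Pricing→Z→Support = 2+9+5+6+9 = 31 ⇒ 31 weeks.

31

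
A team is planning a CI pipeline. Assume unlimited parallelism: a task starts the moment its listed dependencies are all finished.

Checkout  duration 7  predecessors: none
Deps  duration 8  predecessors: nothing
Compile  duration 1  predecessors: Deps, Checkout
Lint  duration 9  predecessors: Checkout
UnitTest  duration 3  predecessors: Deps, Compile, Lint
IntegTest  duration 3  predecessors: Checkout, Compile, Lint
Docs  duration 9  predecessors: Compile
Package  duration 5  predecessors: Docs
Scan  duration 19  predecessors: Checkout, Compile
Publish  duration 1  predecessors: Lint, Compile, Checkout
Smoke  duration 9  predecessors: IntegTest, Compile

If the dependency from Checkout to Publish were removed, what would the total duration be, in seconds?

With the dependency in place, Checkout→Lint→IntegTest→Smoke = 7+9+3+9 = 28 sets the finish at 28 seconds.
Dropping Checkout→Publish doesn't change Publish's earliest start (16); another predecessor still binds.
The longest chain is now Checkout→Lint→IntegTest→Smoke = 7+9+3+9 = 28, so the schedule takes 28 seconds.

28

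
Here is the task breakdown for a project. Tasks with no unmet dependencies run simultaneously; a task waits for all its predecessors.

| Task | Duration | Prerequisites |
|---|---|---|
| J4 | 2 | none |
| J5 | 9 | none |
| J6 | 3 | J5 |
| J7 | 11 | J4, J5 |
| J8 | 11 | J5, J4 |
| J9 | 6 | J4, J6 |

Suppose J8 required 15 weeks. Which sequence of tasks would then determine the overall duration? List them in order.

The binding path is J5→J8 = 9+11 = 20; finish at 20 weeks.
J8 is on the critical path; changing it to 15 makes that path 24 weeks.
The critical path is still J5→J8; finish is now 24 weeks.

J5, J8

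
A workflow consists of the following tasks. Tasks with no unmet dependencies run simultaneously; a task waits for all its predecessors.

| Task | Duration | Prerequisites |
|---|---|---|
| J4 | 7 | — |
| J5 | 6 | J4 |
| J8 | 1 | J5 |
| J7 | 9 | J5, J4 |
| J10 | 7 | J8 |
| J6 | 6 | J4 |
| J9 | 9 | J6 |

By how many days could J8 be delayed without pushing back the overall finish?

1

The longest chain is J4→J5→J7 = 7+6+9 = 22; overall finish 22 days.
The longest chain containing J8 totals 21 days.
Float = 22 − 21 = 1.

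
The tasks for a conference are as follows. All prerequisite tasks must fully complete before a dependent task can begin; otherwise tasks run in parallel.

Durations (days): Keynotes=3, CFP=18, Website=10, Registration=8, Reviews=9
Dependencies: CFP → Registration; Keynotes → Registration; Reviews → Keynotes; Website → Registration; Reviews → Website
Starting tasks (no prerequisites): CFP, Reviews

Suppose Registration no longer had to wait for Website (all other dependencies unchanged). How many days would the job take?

26

Before: longest chain Reviews→Website→Registration = 9+10+8 = 27, finish 27.
Without Website→Registration, Registration's earliest start moves from 19 to 18.
New critical path: CFP→Registration = 18+8 = 26 ⇒ 26 days.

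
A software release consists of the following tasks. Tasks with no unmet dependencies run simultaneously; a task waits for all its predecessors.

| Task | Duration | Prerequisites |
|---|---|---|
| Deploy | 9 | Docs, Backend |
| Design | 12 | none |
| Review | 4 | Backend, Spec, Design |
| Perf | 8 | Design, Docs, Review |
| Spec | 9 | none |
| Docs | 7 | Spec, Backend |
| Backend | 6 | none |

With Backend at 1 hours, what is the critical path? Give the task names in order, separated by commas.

Spec, Docs, Deploy

Actual critical path: Spec→Docs→Deploy = 9+7+9 = 25 ⇒ 25 hours.
Backend has 3 hours of float (longest path through it is 22).
That remains the longest chain; total 25 hours.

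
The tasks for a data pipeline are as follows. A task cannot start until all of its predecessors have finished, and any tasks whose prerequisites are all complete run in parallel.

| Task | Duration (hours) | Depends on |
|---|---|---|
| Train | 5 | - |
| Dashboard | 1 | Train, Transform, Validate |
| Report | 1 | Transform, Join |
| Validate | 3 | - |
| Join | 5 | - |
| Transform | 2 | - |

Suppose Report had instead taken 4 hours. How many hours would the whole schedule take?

As given, the longest chain is Join→Report = 5+1 = 6, so the finish is 6 hours.
Report lies on that path, so at 4 hours the path becomes 9 hours.
The critical path is still Join→Report; finish is now 9 hours.

9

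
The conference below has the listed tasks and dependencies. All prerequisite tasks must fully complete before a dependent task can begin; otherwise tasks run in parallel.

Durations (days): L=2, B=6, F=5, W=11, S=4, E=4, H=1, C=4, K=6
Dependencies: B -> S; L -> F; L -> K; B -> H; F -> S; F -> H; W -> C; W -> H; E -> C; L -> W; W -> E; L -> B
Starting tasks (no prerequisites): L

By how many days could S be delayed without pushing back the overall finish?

9

Critical path: L→W→E→C = 2+11+4+4 = 21, so the finish is 21 days.
The longest chain containing S totals 12 days.
Float = 21 − 12 = 9.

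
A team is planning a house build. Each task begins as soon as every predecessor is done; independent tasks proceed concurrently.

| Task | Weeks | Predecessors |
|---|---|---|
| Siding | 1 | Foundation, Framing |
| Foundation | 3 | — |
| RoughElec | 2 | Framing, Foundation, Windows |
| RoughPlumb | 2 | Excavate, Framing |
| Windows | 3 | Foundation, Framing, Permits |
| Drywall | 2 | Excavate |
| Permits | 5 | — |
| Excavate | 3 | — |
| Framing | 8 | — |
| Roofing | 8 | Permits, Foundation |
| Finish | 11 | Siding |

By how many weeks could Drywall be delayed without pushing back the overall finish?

15

Framing→Siding→Finish = 8+1+11 = 20 sets the makespan at 20 weeks.
Drywall finishes as early as 5 and must finish by 20.
Float = 20 − 5 = 15.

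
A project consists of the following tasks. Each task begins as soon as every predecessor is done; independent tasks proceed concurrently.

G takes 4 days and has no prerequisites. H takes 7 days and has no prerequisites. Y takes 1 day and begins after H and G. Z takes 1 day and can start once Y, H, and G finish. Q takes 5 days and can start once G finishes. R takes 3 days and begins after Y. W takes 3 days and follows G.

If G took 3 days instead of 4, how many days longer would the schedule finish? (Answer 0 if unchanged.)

0

Actual critical path: H→Y→R = 7+1+3 = 11 ⇒ 11 days.
G is off the critical path — its longest chain is 9 days, giving 2 of slack.
That remains the longest chain; total 11 days.
Change in finish: 11 − 11 = +0 days.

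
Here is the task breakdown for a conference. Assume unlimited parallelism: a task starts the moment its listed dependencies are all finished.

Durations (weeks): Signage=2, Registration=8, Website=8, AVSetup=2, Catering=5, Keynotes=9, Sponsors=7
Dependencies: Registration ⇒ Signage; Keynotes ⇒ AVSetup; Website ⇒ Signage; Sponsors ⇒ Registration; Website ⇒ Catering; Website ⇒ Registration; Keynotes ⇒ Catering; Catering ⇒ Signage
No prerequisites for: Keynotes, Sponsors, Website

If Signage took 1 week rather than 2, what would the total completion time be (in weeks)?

17

Baseline: Website→Registration→Signage = 8+8+2 = 18 → 18 weeks.
Signage lies on that path, so at 1 week the path becomes 17 weeks.
That remains the longest chain; total 17 weeks.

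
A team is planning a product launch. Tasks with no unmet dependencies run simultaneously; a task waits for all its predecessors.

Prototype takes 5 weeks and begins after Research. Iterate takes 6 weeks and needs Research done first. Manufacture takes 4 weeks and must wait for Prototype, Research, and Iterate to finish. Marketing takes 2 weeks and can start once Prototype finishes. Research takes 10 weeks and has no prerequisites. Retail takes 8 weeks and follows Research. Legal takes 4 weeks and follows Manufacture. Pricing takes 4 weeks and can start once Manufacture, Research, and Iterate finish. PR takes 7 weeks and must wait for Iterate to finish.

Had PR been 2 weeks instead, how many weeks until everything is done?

24

As given, the longest chain is Research→Iterate→Manufacture→Pricing = 10+6+4+4 = 24, so the finish is 24 weeks.
PR is off the critical path — its longest chain is 23 weeks, giving 1 of slack.
The critical path is still Research→Iterate→Manufacture→Pricing; finish is now 24 weeks.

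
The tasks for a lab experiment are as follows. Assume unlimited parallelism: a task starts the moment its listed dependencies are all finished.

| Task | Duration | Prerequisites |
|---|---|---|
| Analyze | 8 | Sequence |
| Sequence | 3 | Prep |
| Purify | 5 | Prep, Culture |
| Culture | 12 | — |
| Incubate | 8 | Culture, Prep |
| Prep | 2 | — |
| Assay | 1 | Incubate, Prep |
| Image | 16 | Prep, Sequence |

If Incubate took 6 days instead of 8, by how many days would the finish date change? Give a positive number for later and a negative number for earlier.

0

As given, the longest chain is Culture→Incubate→Assay = 12+8+1 = 21, so the finish is 21 days.
Incubate lies on that path, so at 6 days the path becomes 19 days.
New critical path: Prep→Sequence→Image = 2+3+16 = 21 ⇒ 21 days.
Change in finish: 21 − 21 = +0 days.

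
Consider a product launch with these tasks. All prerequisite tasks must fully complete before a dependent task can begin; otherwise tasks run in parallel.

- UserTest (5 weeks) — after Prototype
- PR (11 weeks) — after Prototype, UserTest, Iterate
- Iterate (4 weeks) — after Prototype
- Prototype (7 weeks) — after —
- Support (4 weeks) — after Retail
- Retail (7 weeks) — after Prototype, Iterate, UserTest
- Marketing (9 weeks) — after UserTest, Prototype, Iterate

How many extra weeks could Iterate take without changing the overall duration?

1

Prototype→UserTest→PR = 7+5+11 = 23 sets the makespan at 23 weeks.
Longest path through Iterate: 22 weeks (earliest finish 11, latest finish 12).
So Iterate can slip 12 − 11 = 1 week.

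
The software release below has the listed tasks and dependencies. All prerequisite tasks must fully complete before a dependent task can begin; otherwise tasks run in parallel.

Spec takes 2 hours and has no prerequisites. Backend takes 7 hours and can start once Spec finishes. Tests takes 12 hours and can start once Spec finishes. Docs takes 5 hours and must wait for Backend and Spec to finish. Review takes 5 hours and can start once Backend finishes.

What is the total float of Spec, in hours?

The longest chain is Spec→Backend→Docs = 2+7+5 = 14; overall finish 14 hours.
The longest chain containing Spec totals 14 hours.
Float = 14 − 14 = 0.

0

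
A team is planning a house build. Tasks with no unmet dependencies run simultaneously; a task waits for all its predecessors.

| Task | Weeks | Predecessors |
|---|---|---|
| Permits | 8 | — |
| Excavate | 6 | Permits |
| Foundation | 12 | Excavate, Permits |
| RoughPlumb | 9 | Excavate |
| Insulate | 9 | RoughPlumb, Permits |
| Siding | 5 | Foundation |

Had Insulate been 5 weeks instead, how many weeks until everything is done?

31

Actual critical path: Permits→Excavate→RoughPlumb→Insulate = 8+6+9+9 = 32 ⇒ 32 weeks.
Insulate is on the critical path; changing it to 5 makes that path 28 weeks.
New critical path: Permits→Excavate→Foundation→Siding = 8+6+12+5 = 31 ⇒ 31 weeks.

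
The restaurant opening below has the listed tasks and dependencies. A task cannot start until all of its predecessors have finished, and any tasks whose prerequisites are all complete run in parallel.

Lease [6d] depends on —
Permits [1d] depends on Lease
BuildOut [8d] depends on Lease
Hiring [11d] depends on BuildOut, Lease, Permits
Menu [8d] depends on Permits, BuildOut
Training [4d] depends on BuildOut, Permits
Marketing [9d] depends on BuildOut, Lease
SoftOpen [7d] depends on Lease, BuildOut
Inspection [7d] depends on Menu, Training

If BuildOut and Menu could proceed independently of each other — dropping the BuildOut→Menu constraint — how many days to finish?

25

Original critical path: Lease→BuildOut→Menu→Inspection = 6+8+8+7 = 29 ⇒ 29 days.
Without BuildOut→Menu, Menu's earliest start moves from 14 to 7.
After: Lease→BuildOut→Hiring = 6+8+11 = 25 → 25 days.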